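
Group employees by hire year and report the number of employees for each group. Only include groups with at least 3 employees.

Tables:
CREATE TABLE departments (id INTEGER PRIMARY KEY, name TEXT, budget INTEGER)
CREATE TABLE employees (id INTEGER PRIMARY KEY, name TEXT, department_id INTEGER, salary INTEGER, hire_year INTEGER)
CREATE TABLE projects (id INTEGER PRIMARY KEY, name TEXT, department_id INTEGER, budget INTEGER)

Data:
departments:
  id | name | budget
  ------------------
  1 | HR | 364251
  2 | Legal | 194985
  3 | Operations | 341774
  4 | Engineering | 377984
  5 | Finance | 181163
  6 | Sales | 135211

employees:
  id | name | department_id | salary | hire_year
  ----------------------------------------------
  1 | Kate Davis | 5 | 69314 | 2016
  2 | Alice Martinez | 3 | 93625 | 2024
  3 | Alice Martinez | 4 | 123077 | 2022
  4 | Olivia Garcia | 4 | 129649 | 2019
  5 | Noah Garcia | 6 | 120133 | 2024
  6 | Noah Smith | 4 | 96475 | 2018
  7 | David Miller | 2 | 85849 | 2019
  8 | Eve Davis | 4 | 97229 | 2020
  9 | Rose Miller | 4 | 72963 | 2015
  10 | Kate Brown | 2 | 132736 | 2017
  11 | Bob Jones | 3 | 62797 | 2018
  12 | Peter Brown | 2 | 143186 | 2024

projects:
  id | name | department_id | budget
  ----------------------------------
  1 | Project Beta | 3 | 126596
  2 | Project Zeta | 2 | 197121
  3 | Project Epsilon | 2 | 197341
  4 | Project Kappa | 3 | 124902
SELECT hire_year, COUNT(*) AS n FROM employees GROUP BY hire_year HAVING COUNT(*) >= 3

Execution result:
hire_year | n
2024 | 3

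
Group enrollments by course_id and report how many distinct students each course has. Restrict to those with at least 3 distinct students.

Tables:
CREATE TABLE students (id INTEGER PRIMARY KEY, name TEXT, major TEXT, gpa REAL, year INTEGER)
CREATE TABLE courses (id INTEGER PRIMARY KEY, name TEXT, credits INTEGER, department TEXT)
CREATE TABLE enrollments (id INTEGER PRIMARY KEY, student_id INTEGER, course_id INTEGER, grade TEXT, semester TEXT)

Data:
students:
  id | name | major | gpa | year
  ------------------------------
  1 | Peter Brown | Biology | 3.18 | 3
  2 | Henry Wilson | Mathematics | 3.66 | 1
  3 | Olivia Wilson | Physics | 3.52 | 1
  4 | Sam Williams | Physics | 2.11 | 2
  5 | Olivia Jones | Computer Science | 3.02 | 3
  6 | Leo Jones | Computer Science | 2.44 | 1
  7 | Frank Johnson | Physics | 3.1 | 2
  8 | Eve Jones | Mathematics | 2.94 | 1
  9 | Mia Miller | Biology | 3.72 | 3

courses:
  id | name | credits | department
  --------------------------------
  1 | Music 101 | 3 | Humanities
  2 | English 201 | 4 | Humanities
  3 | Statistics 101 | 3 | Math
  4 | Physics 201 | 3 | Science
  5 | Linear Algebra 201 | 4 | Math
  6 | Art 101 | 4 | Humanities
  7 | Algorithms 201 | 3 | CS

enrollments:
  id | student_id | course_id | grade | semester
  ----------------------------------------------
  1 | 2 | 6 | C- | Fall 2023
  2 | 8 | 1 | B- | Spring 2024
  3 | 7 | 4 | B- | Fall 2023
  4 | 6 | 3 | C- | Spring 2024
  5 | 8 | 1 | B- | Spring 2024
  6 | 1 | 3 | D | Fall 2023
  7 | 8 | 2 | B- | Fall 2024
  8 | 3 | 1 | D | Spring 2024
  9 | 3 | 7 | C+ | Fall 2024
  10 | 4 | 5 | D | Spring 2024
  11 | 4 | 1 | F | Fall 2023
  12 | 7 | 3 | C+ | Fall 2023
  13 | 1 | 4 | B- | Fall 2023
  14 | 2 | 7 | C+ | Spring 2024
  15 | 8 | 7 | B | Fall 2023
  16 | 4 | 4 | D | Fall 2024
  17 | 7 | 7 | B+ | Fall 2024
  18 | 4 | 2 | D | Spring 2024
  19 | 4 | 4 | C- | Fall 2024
SELECT course_id, COUNT(DISTINCT student_id) AS distinct_student_count FROM enrollments GROUP BY course_id HAVING COUNT(DISTINCT student_id) >= 3

Execution result:
course_id | distinct_student_count
1 | 3
3 | 3
4 | 3
7 | 4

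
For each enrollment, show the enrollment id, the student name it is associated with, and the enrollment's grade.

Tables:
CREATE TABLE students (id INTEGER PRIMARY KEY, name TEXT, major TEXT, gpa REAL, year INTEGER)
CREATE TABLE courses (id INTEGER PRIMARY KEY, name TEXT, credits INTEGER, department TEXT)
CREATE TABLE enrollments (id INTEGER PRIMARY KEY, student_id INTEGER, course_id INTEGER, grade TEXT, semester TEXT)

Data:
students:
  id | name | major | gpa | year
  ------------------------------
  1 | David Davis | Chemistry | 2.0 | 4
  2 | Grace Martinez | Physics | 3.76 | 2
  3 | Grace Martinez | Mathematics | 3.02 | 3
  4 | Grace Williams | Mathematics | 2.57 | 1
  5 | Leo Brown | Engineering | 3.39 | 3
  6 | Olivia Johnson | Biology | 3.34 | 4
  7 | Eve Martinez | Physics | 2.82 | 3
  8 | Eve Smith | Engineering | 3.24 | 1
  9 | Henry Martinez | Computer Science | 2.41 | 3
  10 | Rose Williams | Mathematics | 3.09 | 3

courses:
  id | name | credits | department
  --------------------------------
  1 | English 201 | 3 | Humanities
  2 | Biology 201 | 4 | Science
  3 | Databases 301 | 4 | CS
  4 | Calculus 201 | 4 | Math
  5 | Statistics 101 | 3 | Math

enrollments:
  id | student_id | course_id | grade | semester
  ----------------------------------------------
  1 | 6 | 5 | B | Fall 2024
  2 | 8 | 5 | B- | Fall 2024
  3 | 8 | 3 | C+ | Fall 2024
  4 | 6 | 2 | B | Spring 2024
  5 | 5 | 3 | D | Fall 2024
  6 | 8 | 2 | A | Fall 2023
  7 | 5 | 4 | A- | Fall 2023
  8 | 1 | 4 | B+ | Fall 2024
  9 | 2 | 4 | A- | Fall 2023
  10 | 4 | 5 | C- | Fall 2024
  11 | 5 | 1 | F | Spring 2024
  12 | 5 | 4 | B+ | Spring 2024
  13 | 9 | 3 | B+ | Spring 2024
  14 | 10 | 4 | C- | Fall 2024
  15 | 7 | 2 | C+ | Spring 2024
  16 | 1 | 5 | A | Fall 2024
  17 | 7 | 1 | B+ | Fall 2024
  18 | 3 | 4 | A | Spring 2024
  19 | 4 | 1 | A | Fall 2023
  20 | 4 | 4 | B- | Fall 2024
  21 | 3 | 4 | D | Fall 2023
SELECT c.id, p.name AS student, c.grade FROM enrollments c JOIN students p ON c.student_id = p.id

Execution result:
id | student | grade
1 | Olivia Johnson | B
2 | Eve Smith | B-
3 | Eve Smith | C+
4 | Olivia Johnson | B
5 | Leo Brown | D
6 | Eve Smith | A
7 | Leo Brown | A-
8 | David Davis | B+
9 | Grace Martinez | A-
10 | Grace Williams | C-
11 | Leo Brown | F
12 | Leo Brown | B+
13 | Henry Martinez | B+
14 | Rose Williams | C-
15 | Eve Martinez | C+
16 | David Davis | A
17 | Eve Martinez | B+
18 | Grace Martinez | A
19 | Grace Williams | A
20 | Grace Williams | B-
21 | Grace Martinez | D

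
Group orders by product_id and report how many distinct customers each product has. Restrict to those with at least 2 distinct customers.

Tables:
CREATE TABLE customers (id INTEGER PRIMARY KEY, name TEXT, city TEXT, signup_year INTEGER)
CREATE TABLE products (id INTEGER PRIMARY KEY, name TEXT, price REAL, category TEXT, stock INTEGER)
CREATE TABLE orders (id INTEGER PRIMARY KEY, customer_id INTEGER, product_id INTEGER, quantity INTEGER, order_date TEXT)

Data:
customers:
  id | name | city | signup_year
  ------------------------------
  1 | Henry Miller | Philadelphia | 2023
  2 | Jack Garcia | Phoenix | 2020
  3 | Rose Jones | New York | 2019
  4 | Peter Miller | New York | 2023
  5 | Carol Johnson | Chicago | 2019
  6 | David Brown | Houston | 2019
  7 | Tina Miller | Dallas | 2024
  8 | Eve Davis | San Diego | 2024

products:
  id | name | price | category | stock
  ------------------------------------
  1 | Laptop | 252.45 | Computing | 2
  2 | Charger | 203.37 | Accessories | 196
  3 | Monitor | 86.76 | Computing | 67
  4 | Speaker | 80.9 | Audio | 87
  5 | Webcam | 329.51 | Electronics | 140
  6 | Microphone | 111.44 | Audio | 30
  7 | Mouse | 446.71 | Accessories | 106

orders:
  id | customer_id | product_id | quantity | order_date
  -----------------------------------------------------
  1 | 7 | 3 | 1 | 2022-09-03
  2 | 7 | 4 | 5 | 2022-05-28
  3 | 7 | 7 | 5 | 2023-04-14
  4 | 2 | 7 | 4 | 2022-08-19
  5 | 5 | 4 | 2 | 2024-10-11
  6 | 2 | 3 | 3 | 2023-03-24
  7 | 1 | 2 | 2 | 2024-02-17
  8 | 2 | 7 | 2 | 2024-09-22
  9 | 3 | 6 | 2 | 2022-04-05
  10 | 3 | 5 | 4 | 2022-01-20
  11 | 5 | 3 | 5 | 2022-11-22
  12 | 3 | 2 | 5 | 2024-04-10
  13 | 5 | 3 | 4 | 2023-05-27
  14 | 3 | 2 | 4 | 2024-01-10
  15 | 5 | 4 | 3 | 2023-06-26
SELECT product_id, COUNT(DISTINCT customer_id) AS distinct_customer_count FROM orders GROUP BY product_id HAVING COUNT(DISTINCT customer_id) >= 2

Execution result:
product_id | distinct_customer_count
2 | 2
3 | 3
4 | 2
7 | 2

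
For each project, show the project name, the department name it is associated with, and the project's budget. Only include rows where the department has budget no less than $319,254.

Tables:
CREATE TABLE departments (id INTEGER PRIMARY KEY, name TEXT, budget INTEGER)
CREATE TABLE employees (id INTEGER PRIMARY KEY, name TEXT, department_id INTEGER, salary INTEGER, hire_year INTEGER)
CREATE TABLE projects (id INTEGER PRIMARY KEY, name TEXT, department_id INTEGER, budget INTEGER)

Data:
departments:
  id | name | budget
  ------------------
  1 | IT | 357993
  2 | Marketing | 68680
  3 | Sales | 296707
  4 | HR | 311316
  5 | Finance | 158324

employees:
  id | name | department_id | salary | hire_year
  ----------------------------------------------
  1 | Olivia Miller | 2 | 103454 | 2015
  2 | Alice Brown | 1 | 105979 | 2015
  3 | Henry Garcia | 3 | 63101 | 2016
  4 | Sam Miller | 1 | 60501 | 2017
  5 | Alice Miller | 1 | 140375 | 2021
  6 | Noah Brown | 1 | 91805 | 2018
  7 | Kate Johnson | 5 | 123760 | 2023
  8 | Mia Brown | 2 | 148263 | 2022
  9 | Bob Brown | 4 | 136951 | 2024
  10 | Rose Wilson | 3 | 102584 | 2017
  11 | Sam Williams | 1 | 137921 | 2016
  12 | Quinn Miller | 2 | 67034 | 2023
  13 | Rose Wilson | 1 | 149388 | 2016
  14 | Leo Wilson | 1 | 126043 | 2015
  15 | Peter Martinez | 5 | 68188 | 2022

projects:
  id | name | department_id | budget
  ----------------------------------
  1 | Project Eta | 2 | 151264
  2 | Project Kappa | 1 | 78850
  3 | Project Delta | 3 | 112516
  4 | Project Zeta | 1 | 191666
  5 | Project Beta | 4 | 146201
SELECT c.name, p.name AS department, c.budget FROM projects c JOIN departments p ON c.department_id = p.id WHERE p.budget >= 319254

Execution result:
name | department | budget
Project Kappa | IT | 78850
Project Zeta | IT | 191666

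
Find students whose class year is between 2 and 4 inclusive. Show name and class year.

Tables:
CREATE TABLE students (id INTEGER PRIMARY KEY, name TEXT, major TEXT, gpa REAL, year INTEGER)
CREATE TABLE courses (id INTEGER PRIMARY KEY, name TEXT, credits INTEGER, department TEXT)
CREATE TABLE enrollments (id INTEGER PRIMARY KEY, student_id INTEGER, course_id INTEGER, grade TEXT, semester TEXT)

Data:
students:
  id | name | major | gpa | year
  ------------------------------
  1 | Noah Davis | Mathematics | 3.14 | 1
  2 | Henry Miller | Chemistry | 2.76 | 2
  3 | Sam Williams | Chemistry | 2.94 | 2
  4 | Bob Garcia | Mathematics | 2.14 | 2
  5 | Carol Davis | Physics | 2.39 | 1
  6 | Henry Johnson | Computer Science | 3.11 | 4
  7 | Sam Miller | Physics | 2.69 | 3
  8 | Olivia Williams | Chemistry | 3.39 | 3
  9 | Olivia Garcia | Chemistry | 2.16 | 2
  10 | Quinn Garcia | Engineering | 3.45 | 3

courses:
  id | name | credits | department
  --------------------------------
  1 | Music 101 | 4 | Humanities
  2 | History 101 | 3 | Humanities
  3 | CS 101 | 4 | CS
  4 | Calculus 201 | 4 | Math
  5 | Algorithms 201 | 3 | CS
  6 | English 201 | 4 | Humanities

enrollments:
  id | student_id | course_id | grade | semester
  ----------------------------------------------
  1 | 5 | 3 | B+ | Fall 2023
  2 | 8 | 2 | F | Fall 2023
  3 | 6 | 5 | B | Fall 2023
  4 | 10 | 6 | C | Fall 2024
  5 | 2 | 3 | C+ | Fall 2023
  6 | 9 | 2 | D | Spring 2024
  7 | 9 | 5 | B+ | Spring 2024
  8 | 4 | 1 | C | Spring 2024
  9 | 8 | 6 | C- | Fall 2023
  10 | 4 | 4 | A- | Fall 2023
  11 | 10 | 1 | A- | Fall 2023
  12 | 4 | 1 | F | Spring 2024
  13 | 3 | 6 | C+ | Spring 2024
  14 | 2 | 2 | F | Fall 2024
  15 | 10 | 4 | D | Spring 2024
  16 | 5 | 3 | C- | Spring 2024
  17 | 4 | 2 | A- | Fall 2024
SELECT name, year FROM students WHERE year BETWEEN 2 AND 4

Execution result:
name | year
Henry Miller | 2
Sam Williams | 2
Bob Garcia | 2
Henry Johnson | 4
Sam Miller | 3
Olivia Williams | 3
Olivia Garcia | 2
Quinn Garcia | 3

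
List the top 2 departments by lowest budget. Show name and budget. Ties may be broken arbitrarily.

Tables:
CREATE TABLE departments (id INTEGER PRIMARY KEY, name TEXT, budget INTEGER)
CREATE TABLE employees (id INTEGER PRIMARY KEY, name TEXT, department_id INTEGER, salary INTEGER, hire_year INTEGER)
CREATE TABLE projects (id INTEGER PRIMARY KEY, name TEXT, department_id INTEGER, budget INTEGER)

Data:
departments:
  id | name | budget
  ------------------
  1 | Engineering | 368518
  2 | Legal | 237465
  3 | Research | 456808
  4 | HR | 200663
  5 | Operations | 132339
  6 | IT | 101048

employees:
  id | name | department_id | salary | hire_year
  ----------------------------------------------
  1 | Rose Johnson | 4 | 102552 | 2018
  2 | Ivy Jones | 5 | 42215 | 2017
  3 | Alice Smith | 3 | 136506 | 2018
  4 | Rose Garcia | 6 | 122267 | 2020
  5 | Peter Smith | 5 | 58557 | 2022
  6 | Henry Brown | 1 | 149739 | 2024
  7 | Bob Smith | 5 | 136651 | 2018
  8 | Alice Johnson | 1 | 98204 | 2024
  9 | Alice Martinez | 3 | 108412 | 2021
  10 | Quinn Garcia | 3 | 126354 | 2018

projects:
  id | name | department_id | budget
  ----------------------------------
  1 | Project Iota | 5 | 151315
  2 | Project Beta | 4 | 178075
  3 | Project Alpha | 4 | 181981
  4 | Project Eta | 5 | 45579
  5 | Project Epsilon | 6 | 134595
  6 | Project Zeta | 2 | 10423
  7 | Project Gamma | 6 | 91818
SELECT name, budget FROM departments ORDER BY budget ASC LIMIT 2

Execution result:
name | budget
IT | 101048
Operations | 132339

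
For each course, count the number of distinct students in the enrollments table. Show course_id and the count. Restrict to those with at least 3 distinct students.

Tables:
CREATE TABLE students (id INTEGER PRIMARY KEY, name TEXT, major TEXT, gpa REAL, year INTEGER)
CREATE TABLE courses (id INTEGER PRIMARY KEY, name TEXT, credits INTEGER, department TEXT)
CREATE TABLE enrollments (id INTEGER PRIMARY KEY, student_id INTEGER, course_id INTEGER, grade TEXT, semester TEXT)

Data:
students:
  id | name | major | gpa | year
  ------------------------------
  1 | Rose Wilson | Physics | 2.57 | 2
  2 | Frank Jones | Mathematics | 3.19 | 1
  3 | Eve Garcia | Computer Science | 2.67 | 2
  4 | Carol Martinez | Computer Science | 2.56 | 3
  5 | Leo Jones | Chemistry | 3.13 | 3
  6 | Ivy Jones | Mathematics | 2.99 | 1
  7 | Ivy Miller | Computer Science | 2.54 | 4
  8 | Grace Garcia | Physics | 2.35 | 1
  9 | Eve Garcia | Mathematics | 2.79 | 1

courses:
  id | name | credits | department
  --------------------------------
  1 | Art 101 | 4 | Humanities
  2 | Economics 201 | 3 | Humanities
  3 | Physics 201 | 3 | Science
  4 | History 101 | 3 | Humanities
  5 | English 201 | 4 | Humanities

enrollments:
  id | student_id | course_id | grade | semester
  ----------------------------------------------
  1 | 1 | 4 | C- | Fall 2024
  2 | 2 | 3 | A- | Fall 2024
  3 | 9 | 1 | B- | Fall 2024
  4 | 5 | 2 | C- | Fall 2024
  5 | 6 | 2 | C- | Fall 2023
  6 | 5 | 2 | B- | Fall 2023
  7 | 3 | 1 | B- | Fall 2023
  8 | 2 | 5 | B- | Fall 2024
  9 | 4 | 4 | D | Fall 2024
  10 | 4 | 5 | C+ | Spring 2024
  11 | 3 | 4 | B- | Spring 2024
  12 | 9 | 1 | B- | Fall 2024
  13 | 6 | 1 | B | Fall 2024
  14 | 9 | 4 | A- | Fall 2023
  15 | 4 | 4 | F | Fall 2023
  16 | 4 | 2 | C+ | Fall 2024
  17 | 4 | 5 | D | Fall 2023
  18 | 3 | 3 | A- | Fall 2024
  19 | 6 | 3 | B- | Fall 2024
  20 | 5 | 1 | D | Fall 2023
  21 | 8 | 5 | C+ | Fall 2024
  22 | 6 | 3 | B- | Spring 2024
SELECT course_id, COUNT(DISTINCT student_id) AS distinct_student_count FROM enrollments GROUP BY course_id HAVING COUNT(DISTINCT student_id) >= 3

Execution result:
course_id | distinct_student_count
1 | 4
2 | 3
3 | 3
4 | 4
5 | 3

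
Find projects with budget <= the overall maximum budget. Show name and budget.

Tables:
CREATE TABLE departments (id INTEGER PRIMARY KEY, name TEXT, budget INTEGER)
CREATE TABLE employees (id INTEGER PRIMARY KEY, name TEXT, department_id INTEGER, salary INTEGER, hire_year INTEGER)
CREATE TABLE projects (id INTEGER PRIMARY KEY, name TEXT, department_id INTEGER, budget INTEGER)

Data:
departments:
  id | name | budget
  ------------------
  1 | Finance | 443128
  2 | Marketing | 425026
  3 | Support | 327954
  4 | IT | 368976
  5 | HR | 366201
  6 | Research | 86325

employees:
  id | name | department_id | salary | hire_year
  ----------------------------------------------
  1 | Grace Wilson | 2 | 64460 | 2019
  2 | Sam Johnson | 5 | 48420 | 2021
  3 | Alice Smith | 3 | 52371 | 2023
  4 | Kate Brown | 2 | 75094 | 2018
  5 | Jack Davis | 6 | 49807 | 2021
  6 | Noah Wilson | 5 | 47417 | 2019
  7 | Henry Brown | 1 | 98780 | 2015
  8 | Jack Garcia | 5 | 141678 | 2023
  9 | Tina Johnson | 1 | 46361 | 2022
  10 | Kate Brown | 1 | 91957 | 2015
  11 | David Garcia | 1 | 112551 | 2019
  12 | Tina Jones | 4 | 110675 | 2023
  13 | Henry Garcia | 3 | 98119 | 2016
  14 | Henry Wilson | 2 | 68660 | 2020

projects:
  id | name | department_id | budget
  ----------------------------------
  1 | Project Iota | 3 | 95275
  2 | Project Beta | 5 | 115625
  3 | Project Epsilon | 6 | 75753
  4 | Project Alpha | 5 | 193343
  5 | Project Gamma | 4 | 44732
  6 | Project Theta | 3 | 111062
SELECT name, budget FROM projects WHERE budget <= (SELECT MAX(budget) FROM projects)

Execution result:
name | budget
Project Iota | 95275
Project Beta | 115625
Project Epsilon | 75753
Project Alpha | 193343
Project Gamma | 44732
Project Theta | 111062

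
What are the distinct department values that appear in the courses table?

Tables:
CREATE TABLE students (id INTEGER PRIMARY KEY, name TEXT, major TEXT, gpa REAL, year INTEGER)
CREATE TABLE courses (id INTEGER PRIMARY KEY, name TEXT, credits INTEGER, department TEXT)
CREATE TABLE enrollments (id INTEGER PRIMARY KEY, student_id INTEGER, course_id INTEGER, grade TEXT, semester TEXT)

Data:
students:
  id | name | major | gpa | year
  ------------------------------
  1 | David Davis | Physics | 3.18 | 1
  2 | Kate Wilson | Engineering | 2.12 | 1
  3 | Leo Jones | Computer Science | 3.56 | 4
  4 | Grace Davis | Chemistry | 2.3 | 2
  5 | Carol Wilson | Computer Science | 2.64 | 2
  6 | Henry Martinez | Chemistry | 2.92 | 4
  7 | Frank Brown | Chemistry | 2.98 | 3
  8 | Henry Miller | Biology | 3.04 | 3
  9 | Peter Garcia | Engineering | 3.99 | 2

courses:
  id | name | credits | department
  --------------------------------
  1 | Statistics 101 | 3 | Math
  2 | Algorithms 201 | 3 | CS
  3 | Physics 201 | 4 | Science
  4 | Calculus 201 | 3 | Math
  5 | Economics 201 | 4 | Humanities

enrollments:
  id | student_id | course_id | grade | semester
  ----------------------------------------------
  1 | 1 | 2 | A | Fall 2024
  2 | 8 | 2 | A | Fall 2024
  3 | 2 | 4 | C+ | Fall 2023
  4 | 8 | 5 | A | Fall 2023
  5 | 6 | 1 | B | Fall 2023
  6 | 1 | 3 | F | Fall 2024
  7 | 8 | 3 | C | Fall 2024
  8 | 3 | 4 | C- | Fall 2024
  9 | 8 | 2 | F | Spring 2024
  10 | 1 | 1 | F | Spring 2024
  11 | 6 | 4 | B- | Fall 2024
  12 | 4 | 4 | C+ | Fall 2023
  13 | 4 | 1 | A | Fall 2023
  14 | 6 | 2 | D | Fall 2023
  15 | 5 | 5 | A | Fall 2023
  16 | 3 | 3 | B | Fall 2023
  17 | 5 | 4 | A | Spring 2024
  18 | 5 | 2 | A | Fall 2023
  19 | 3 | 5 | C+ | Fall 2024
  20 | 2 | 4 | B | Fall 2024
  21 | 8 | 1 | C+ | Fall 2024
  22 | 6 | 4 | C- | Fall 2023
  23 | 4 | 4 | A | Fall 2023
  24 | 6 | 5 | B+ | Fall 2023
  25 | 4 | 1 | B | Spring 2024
SELECT DISTINCT department FROM courses

Execution result:
department
Math
CS
Science
Humanities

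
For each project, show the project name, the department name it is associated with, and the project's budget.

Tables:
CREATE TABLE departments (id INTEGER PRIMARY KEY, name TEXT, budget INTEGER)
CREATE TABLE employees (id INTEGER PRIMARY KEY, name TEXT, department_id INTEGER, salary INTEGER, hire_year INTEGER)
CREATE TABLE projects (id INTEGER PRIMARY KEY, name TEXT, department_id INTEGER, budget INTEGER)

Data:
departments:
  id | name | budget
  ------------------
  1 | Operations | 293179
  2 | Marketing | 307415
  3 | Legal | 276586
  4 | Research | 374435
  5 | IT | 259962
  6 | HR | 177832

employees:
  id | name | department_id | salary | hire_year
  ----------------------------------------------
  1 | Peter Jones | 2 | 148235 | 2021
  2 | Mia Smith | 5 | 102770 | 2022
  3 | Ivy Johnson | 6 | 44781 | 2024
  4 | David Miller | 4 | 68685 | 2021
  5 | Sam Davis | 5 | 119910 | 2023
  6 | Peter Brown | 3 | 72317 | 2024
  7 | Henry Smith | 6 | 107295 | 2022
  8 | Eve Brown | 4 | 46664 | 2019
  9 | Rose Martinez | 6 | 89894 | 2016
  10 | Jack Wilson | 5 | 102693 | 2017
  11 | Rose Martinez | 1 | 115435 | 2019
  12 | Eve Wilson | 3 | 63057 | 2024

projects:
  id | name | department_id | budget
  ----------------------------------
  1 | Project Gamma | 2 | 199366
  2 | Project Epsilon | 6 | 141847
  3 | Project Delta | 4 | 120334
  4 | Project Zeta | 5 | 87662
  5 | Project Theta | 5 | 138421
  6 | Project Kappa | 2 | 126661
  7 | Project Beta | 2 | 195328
SELECT c.name, p.name AS department, c.budget FROM projects c JOIN departments p ON c.department_id = p.id

Execution result:
name | department | budget
Project Gamma | Marketing | 199366
Project Epsilon | HR | 141847
Project Delta | Research | 120334
Project Zeta | IT | 87662
Project Theta | IT | 138421
Project Kappa | Marketing | 126661
Project Beta | Marketing | 195328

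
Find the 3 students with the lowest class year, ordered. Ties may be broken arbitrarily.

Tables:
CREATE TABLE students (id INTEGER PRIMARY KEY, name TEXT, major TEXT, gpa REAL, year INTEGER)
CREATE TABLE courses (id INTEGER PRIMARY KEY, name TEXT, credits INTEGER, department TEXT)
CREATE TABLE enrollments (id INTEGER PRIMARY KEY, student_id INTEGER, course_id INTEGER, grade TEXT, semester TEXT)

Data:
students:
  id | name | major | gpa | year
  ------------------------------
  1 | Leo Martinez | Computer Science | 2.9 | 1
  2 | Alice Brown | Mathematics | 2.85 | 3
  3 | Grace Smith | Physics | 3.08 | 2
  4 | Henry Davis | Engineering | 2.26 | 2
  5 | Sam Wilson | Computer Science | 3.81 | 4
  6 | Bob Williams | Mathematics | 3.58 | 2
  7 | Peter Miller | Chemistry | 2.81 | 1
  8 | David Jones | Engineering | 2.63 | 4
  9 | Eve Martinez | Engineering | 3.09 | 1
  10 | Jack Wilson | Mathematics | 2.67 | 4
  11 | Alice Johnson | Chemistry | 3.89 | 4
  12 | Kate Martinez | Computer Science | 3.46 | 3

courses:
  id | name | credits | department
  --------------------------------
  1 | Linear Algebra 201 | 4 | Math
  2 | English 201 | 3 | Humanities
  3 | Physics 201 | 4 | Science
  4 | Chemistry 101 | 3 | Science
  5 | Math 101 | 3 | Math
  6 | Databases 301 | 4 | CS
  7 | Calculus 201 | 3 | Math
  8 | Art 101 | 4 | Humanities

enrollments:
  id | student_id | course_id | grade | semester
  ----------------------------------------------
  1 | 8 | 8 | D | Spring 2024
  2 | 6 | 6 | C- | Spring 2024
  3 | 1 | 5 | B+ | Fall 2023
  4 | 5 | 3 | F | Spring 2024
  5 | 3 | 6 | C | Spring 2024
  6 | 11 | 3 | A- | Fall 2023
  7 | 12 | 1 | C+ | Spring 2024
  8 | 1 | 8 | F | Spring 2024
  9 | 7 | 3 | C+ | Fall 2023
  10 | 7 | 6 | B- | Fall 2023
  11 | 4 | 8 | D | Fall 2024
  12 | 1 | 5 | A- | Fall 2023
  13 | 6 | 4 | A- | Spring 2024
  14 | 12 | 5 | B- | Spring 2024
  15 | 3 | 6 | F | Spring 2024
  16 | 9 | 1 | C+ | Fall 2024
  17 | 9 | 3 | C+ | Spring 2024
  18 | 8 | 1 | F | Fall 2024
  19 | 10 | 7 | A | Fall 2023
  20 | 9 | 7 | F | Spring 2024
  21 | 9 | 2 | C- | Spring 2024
SELECT name, year FROM students ORDER BY year ASC LIMIT 3

Execution result:
name | year
Leo Martinez | 1
Peter Miller | 1
Eve Martinez | 1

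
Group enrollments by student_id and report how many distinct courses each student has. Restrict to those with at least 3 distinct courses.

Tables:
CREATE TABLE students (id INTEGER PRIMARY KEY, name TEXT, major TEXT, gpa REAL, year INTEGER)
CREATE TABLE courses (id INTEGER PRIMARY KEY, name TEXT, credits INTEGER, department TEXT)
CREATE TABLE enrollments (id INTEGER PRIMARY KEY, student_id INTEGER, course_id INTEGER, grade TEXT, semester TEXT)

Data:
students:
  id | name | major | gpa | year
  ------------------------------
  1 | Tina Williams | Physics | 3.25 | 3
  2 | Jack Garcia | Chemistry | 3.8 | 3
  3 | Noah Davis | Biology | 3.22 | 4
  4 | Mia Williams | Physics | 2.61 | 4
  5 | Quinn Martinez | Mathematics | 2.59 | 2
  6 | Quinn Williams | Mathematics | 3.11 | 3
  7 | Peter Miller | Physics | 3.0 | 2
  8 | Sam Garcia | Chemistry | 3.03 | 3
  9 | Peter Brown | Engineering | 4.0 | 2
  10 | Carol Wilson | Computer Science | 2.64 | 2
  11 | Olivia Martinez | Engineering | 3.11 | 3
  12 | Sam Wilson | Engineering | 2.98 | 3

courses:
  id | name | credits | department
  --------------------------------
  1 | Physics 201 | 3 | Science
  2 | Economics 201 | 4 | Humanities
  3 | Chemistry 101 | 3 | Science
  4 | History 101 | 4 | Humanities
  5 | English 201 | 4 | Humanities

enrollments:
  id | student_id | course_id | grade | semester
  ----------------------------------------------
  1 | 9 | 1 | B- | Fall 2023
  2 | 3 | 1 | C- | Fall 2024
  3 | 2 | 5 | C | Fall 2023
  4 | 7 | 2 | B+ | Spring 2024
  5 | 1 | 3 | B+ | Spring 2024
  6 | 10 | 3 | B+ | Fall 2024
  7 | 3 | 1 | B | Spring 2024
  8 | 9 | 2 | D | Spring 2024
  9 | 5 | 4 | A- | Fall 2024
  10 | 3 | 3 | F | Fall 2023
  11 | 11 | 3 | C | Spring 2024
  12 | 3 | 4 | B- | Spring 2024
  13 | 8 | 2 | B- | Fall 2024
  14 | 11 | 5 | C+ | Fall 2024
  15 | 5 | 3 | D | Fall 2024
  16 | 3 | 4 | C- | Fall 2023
SELECT student_id, COUNT(DISTINCT course_id) AS distinct_course_count FROM enrollments GROUP BY student_id HAVING COUNT(DISTINCT course_id) >= 3

Execution result:
student_id | distinct_course_count
3 | 3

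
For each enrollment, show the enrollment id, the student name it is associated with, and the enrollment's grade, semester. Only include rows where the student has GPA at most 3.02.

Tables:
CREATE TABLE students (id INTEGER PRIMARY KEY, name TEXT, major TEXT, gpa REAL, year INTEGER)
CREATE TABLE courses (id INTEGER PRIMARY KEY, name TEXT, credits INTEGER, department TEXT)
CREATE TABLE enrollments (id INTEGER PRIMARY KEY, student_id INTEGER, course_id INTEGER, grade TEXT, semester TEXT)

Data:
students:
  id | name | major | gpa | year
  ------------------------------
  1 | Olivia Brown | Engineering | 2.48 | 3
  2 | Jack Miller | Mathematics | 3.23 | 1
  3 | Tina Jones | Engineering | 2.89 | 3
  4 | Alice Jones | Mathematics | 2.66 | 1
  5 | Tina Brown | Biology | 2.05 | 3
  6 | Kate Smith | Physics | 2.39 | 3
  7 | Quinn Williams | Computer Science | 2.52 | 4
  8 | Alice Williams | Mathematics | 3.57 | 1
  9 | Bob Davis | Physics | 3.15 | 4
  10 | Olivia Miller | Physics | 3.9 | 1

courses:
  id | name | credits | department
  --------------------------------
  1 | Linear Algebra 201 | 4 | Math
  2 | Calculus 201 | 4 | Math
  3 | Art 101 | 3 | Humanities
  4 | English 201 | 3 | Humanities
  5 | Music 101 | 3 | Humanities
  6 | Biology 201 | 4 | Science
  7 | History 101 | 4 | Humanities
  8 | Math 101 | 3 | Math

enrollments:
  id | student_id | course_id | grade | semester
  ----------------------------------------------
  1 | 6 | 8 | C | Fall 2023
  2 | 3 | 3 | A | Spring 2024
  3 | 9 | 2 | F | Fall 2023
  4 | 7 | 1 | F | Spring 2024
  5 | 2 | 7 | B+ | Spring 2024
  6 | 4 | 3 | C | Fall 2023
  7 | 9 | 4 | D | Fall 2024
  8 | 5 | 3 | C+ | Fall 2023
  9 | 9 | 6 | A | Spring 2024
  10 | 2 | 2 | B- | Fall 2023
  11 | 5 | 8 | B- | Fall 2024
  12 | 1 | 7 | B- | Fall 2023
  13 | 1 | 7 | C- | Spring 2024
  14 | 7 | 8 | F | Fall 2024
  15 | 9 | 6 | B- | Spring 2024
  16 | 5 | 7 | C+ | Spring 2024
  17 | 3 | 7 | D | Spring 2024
SELECT c.id, p.name AS student, c.grade, c.semester FROM enrollments c JOIN students p ON c.student_id = p.id WHERE p.gpa <= 3.02

Execution result:
id | student | grade | semester
1 | Kate Smith | C | Fall 2023
2 | Tina Jones | A | Spring 2024
4 | Quinn Williams | F | Spring 2024
6 | Alice Jones | C | Fall 2023
8 | Tina Brown | C+ | Fall 2023
11 | Tina Brown | B- | Fall 2024
12 | Olivia Brown | B- | Fall 2023
13 | Olivia Brown | C- | Spring 2024
14 | Quinn Williams | F | Fall 2024
16 | Tina Brown | C+ | Spring 2024
17 | Tina Jones | D | Spring 2024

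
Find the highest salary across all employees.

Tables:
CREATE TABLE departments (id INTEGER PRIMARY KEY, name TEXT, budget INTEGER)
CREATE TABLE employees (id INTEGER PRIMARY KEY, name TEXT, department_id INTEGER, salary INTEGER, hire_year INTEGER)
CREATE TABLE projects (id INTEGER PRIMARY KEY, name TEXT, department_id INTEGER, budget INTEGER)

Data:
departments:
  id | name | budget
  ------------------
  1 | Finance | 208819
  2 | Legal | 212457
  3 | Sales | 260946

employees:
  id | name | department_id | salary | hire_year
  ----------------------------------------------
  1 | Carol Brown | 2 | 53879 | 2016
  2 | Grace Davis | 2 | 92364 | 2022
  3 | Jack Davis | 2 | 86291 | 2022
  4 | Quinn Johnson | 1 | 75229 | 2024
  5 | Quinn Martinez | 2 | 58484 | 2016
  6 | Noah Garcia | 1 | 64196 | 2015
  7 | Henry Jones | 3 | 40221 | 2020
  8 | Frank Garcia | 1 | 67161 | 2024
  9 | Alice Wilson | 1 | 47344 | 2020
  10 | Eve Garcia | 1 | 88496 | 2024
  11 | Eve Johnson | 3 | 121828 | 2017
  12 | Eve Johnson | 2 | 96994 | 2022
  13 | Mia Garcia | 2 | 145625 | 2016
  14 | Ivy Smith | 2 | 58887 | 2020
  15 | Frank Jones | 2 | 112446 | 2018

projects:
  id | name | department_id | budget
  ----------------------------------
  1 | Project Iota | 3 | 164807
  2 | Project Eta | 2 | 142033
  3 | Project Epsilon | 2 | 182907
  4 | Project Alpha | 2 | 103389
SELECT MAX(salary) FROM employees

Execution result:
145625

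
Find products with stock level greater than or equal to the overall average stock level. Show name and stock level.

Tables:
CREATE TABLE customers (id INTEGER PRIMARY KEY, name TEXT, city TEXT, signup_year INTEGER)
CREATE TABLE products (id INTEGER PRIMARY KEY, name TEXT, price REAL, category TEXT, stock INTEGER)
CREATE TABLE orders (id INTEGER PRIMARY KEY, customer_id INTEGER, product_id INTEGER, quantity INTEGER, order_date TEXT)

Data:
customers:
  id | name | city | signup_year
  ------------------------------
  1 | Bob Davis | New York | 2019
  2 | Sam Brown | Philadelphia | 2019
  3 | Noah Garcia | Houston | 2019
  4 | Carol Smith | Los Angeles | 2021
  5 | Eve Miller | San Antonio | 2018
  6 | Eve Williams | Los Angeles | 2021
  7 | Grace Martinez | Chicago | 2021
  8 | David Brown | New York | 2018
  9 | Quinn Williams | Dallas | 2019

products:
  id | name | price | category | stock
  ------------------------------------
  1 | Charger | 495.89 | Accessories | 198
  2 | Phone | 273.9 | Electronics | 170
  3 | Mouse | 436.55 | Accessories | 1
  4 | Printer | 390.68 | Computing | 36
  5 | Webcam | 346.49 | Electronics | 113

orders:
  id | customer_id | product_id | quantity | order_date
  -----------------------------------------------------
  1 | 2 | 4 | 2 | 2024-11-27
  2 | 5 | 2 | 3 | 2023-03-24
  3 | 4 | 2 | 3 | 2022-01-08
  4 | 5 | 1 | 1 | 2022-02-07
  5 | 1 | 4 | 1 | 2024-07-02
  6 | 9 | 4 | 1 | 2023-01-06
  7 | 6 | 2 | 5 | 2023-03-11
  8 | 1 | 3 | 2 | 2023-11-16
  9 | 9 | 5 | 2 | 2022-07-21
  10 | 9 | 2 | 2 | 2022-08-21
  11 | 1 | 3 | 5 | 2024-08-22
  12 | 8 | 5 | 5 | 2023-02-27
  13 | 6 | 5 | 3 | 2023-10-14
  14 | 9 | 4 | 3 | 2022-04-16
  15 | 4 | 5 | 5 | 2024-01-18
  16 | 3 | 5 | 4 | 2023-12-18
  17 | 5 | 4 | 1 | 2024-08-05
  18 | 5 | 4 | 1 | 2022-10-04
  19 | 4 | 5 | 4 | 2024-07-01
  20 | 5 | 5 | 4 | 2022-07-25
SELECT name, stock FROM products WHERE stock >= (SELECT AVG(stock) FROM products)

Execution result:
name | stock
Charger | 198
Phone | 170
Webcam | 113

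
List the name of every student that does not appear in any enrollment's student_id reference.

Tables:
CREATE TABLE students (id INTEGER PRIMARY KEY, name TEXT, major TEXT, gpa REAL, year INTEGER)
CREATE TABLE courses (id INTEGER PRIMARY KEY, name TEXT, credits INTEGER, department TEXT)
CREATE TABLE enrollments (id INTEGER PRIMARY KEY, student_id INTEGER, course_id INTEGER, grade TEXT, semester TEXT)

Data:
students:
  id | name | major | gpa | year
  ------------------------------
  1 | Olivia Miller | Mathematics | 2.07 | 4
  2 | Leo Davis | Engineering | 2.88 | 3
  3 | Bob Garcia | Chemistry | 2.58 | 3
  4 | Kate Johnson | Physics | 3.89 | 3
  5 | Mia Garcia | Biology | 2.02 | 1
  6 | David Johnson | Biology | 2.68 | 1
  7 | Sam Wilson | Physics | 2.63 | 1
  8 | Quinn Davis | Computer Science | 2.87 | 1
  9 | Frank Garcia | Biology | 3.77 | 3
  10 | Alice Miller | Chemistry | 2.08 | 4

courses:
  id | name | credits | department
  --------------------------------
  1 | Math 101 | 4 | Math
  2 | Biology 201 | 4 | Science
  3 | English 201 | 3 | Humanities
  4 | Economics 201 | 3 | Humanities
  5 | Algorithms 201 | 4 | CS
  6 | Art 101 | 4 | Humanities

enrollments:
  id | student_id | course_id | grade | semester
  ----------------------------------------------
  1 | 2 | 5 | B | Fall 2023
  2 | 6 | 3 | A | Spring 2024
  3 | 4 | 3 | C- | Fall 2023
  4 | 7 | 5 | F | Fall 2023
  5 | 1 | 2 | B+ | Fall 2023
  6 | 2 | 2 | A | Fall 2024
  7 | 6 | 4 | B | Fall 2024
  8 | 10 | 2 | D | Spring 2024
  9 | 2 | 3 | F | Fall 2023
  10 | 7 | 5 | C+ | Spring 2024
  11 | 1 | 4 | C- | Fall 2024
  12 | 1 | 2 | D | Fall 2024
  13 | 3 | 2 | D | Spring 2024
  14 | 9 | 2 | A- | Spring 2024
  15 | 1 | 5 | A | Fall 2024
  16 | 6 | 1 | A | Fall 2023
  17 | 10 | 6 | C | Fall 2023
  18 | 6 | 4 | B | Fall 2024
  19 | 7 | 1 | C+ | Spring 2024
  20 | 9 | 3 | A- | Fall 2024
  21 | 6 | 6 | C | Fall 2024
SELECT p.name FROM students p LEFT JOIN enrollments c ON c.student_id = p.id WHERE c.id IS NULL

Execution result:
name
Mia Garcia
Quinn Davis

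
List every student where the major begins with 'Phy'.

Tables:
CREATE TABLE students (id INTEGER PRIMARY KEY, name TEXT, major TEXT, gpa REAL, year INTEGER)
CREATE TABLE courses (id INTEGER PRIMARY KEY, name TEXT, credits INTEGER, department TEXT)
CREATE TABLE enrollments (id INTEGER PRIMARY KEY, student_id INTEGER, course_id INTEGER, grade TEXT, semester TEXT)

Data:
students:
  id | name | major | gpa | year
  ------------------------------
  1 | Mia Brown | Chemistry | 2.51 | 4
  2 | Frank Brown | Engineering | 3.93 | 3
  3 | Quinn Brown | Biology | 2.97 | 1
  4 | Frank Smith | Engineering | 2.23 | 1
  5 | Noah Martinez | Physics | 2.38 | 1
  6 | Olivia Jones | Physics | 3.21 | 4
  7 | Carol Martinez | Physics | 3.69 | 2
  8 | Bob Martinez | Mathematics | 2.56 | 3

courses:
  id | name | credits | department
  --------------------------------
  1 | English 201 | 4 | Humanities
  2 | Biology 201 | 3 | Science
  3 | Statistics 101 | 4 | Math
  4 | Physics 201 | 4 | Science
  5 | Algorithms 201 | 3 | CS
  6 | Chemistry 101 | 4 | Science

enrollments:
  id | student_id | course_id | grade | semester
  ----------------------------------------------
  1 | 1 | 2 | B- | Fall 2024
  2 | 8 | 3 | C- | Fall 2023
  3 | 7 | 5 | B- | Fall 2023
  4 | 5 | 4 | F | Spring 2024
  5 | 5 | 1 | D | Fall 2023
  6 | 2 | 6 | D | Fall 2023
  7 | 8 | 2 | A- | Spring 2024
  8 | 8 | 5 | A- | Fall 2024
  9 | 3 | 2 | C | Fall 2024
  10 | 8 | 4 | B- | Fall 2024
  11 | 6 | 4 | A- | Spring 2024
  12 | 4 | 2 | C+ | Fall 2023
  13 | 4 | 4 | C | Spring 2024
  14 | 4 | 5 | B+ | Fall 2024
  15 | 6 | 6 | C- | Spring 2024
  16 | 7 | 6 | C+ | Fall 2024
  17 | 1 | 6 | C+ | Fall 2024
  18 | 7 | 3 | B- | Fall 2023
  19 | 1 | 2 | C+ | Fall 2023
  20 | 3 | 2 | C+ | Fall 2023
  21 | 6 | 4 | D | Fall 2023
SELECT name, major FROM students WHERE major LIKE 'Phy%'

Execution result:
name | major
Noah Martinez | Physics
Olivia Jones | Physics
Carol Martinez | Physics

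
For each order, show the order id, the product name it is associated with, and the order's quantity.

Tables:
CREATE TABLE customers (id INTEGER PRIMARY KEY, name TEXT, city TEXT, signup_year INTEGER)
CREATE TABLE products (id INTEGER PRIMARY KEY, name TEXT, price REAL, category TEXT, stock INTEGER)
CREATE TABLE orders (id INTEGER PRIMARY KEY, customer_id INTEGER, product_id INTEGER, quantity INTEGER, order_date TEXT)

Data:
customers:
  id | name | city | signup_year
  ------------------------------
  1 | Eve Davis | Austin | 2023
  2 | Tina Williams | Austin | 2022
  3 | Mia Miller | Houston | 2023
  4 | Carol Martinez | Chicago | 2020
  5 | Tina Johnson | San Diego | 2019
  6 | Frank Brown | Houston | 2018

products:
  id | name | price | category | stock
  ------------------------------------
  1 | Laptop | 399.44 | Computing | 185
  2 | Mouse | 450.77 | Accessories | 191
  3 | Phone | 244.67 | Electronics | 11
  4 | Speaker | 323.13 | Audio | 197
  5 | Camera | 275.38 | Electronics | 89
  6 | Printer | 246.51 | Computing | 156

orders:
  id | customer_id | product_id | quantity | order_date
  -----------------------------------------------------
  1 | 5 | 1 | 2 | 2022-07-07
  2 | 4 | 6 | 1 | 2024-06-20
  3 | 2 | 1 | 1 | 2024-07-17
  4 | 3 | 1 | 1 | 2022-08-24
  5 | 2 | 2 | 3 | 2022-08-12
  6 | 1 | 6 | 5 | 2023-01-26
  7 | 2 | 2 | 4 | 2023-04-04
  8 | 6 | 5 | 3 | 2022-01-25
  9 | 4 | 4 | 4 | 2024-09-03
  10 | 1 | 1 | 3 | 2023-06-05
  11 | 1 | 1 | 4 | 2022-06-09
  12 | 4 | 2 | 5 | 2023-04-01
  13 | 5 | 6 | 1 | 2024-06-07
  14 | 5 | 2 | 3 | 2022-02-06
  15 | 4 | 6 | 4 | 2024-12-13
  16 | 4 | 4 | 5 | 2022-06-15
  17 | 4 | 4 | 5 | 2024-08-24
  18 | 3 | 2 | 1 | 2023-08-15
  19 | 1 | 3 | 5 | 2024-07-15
SELECT c.id, p.name AS product, c.quantity FROM orders c JOIN products p ON c.product_id = p.id

Execution result:
id | product | quantity
1 | Laptop | 2
2 | Printer | 1
3 | Laptop | 1
4 | Laptop | 1
5 | Mouse | 3
6 | Printer | 5
7 | Mouse | 4
8 | Camera | 3
9 | Speaker | 4
10 | Laptop | 3
11 | Laptop | 4
12 | Mouse | 5
13 | Printer | 1
14 | Mouse | 3
15 | Printer | 4
16 | Speaker | 5
17 | Speaker | 5
18 | Mouse | 1
19 | Phone | 5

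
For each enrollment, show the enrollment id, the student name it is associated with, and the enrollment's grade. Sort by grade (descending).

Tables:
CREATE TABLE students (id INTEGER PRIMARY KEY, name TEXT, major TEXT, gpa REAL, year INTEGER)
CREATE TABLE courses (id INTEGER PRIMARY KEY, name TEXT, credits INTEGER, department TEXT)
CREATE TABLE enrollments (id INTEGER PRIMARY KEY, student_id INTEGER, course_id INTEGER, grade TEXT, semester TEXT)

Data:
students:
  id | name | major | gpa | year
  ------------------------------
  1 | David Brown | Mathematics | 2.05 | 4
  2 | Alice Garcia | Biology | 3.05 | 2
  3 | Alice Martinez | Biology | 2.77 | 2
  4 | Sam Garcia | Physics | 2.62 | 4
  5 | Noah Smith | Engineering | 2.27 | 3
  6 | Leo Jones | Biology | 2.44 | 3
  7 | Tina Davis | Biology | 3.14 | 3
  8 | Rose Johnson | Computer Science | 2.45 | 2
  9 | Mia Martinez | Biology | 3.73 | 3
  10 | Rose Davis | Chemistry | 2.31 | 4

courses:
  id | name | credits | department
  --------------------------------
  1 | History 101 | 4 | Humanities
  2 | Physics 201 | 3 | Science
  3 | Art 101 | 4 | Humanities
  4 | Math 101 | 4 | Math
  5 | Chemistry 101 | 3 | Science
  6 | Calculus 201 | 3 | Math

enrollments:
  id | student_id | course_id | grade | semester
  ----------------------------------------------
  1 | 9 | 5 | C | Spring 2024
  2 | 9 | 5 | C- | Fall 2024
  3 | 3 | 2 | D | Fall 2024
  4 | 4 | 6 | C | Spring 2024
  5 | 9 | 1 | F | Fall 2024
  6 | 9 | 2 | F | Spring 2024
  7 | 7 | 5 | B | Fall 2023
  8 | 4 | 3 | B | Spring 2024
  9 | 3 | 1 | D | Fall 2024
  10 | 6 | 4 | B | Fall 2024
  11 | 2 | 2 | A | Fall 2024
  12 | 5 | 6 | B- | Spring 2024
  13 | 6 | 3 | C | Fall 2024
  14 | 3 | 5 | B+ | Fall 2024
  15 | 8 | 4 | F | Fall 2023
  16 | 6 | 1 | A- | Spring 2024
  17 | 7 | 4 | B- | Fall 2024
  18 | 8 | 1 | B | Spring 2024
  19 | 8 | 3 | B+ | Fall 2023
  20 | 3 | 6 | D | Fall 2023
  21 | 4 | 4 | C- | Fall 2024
SELECT c.id, p.name AS student, c.grade FROM enrollments c JOIN students p ON c.student_id = p.id ORDER BY c.grade DESC

Execution result:
id | student | grade
5 | Mia Martinez | F
6 | Mia Martinez | F
15 | Rose Johnson | F
3 | Alice Martinez | D
9 | Alice Martinez | D
20 | Alice Martinez | D
2 | Mia Martinez | C-
21 | Sam Garcia | C-
1 | Mia Martinez | C
4 | Sam Garcia | C
13 | Leo Jones | C
12 | Noah Smith | B-
17 | Tina Davis | B-
14 | Alice Martinez | B+
19 | Rose Johnson | B+
7 | Tina Davis | B
8 | Sam Garcia | B
10 | Leo Jones | B
18 | Rose Johnson | B
16 | Leo Jones | A-
11 | Alice Garcia | A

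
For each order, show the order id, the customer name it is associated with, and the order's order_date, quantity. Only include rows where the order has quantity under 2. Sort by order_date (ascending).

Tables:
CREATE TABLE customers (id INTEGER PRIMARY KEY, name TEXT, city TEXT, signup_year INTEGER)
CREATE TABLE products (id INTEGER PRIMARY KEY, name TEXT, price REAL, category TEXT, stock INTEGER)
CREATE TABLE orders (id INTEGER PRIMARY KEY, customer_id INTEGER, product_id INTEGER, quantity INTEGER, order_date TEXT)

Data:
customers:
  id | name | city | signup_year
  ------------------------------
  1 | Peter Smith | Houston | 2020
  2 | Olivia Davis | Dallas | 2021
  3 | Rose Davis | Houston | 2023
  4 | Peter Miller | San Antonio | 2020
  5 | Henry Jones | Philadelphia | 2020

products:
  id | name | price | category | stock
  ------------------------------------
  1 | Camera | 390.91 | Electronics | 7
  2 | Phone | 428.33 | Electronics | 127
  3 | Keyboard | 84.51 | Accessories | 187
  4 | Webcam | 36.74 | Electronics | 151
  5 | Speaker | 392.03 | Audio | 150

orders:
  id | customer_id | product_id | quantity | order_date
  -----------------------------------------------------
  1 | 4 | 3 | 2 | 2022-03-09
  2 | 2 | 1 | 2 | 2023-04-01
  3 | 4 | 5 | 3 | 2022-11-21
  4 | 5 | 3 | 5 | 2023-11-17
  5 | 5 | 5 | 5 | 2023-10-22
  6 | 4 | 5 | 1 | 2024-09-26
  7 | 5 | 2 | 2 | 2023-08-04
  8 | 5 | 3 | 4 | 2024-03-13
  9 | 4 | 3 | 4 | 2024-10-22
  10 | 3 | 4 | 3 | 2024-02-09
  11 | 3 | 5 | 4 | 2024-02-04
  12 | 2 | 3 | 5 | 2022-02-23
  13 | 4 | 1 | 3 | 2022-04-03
SELECT c.id, p.name AS customer, c.order_date, c.quantity FROM orders c JOIN customers p ON c.customer_id = p.id WHERE c.quantity < 2 ORDER BY c.order_date ASC

Execution result:
id | customer | order_date | quantity
6 | Peter Miller | 2024-09-26 | 1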